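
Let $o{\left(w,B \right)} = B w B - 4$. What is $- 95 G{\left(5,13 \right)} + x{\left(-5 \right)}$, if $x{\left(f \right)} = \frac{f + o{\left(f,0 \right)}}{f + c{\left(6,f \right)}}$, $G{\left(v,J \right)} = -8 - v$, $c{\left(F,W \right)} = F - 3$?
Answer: $\frac{2479}{2} \approx 1239.5$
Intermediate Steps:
$c{\left(F,W \right)} = -3 + F$ ($c{\left(F,W \right)} = F - 3 = -3 + F$)
$o{\left(w,B \right)} = -4 + w B^{2}$ ($o{\left(w,B \right)} = w B^{2} - 4 = -4 + w B^{2}$)
$x{\left(f \right)} = \frac{-4 + f}{3 + f}$ ($x{\left(f \right)} = \frac{f + \left(-4 + f 0^{2}\right)}{f + \left(-3 + 6\right)} = \frac{f + \left(-4 + f 0\right)}{f + 3} = \frac{f + \left(-4 + 0\right)}{3 + f} = \frac{f - 4}{3 + f} = \frac{-4 + f}{3 + f}$)
$- 95 G{\left(5,13 \right)} + x{\left(-5 \right)} = - 95 \left(-8 - 5\right) + \frac{-4 - 5}{3 - 5} = - 95 \left(-8 - 5\right) + \frac{1}{-2} \left(-9\right) = \left(-95\right) \left(-13\right) - - \frac{9}{2} = 1235 + \frac{9}{2} = \frac{2479}{2}$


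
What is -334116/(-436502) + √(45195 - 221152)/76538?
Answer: 167058/218251 + I*√175957/76538 ≈ 0.76544 + 0.0054806*I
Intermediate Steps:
-334116/(-436502) + √(45195 - 221152)/76538 = -334116*(-1/436502) + √(-175957)*(1/76538) = 167058/218251 + (I*√175957)*(1/76538) = 167058/218251 + I*√175957/76538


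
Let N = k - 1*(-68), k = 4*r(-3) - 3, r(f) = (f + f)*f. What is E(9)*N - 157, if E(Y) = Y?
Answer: 1076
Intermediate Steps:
r(f) = 2*f**2 (r(f) = (2*f)*f = 2*f**2)
k = 69 (k = 4*(2*(-3)**2) - 3 = 4*(2*9) - 3 = 4*18 - 3 = 72 - 3 = 69)
N = 137 (N = 69 - 1*(-68) = 69 + 68 = 137)
E(9)*N - 157 = 9*137 - 157 = 1233 - 157 = 1076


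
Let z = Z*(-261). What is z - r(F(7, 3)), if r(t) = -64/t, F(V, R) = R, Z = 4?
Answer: -3068/3 ≈ -1022.7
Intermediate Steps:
z = -1044 (z = 4*(-261) = -1044)
z - r(F(7, 3)) = -1044 - (-64)/3 = -1044 - 1*(-64/3) = -1044 + 64/3 = -3068/3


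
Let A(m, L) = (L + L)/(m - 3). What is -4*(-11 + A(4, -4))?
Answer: 76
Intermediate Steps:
A(m, L) = 2*L/(-3 + m) (A(m, L) = (2*L)/(-3 + m) = 2*L/(-3 + m))
-4*(-11 + A(4, -4)) = -4*(-11 + 2*(-4)/(-3 + 4)) = -4*(-11 + 2*(-4)/1) = -4*(-11 + 2*(-4)*1) = -4*(-11 - 8) = -4*(-19) = 76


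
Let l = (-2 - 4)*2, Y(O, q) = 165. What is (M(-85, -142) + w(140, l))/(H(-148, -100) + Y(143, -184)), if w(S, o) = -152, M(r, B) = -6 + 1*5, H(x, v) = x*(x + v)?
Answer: -153/36869 ≈ -0.0041498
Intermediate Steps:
H(x, v) = x*(v + x)
M(r, B) = -1 (M(r, B) = -6 + 5 = -1)
l = -12 (l = -6*2 = -12)
(M(-85, -142) + w(140, l))/(H(-148, -100) + Y(143, -184)) = (-1 - 152)/(-148*(-100 - 148) + 165) = -153/(-148*(-248) + 165) = -153/(36704 + 165) = -153/36869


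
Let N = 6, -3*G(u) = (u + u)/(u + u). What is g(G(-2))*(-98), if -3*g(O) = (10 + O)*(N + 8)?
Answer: 39788/9 ≈ 4420.9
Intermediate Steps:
G(u) = -⅓ (G(u) = -(u + u)/(3*(u + u)) = -2*u/(3*(2*u)) = -2*u*1/(2*u)/3 = -⅓*1 = -⅓)
g(O) = -140/3 - 14*O/3 (g(O) = -(10 + O)*(6 + 8)/3 = -(10 + O)*14/3 = -(140 + 14*O)/3 = -140/3 - 14*O/3)
g(G(-2))*(-98) = (-140/3 - 14/3*(-⅓))*(-98) = (-140/3 + 14/9)*(-98) = -406/9*(-98) = 39788/9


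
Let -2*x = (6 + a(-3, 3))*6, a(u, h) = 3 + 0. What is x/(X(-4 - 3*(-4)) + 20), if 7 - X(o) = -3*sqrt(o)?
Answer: -81/73 + 18*sqrt(2)/73 ≈ -0.76088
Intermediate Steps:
a(u, h) = 3
x = -27 (x = -(6 + 3)*6/2 = -9*6/2 = -1/2*54 = -27)
X(o) = 7 + 3*sqrt(o) (X(o) = 7 - (-3)*sqrt(o) = 7 + 3*sqrt(o))
x/(X(-4 - 3*(-4)) + 20) = -27/((7 + 3*sqrt(-4 - 3*(-4))) + 20) = -27/((7 + 3*sqrt(-4 + 12)) + 20) = -27/((7 + 3*sqrt(8)) + 20) = -27/((7 + 3*(2*sqrt(2))) + 20) = -27/((7 + 6*sqrt(2)) + 20) = -27/(27 + 6*sqrt(2))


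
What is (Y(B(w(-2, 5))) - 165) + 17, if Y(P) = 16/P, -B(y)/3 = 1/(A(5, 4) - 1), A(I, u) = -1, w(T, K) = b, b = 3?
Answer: -412/3 ≈ -137.33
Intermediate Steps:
w(T, K) = 3
B(y) = 3/2 (B(y) = -3/(-1 - 1) = -3/(-2) = -3*(-1/2) = 3/2)
(Y(B(w(-2, 5))) - 165) + 17 = (16/(3/2) - 165) + 17 = (16*(2/3) - 165) + 17 = (32/3 - 165) + 17 = -463/3 + 17 = -412/3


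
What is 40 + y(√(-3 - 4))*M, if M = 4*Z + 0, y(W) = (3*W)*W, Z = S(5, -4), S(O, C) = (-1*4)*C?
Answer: -1304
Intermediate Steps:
S(O, C) = -4*C
Z = 16 (Z = -4*(-4) = 16)
y(W) = 3*W²
M = 64 (M = 4*16 + 0 = 64 + 0 = 64)
40 + y(√(-3 - 4))*M = 40 + (3*(√(-3 - 4))²)*64 = 40 + (3*(√(-7))²)*64 = 40 + (3*(I*√7)²)*64 = 40 + (3*(-7))*64 = 40 - 21*64 = 40 - 1344 = -1304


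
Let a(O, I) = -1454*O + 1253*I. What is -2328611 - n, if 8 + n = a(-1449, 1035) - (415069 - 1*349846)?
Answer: -5667081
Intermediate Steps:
n = 3338470 (n = -8 + ((-1454*(-1449) + 1253*1035) - (415069 - 1*349846)) = -8 + ((2106846 + 1296855) - (415069 - 349846)) = -8 + (3403701 - 1*65223) = -8 + (3403701 - 65223) = -8 + 3338478 = 3338470)
-2328611 - n = -2328611 - 1*3338470 = -2328611 - 3338470 = -5667081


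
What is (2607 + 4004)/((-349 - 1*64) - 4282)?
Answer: -6611/4695 ≈ -1.4081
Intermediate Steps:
(2607 + 4004)/((-349 - 1*64) - 4282) = 6611/((-349 - 64) - 4282) = 6611/(-413 - 4282) = 6611/(-4695) = 6611*(-1/4695) = -6611/4695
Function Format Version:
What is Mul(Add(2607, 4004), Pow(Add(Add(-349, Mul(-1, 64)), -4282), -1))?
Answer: Rational(-6611, 4695) ≈ -1.4081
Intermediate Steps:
Mul(Add(2607, 4004), Pow(Add(Add(-349, Mul(-1, 64)), -4282), -1)) = Mul(6611, Pow(Add(Add(-349, -64), -4282), -1)) = Mul(6611, Pow(Add(-413, -4282), -1)) = Mul(6611, Pow(-4695, -1)) = Mul(6611, Rational(-1, 4695)) = Rational(-6611, 4695)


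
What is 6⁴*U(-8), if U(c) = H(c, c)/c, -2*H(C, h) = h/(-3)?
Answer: 216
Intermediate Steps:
H(C, h) = h/6 (H(C, h) = -h/(2*(-3)) = -h*(-1)/(2*3) = -(-1)*h/6 = h/6)
U(c) = ⅙ (U(c) = (c/6)/c = ⅙)
6⁴*U(-8) = 6⁴*(⅙) = 1296*(⅙) = 216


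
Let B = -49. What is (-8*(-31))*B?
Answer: -12152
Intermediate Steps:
(-8*(-31))*B = -8*(-31)*(-49) = 248*(-49) = -12152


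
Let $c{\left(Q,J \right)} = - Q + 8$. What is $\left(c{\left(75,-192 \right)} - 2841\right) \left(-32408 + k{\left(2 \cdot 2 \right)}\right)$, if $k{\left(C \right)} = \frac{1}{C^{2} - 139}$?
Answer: $\frac{11591825980}{123} \approx 9.4242 \cdot 10^{7}$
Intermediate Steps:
$c{\left(Q,J \right)} = 8 - Q$
$k{\left(C \right)} = \frac{1}{-139 + C^{2}}$
$\left(c{\left(75,-192 \right)} - 2841\right) \left(-32408 + k{\left(2 \cdot 2 \right)}\right) = \left(\left(8 - 75\right) - 2841\right) \left(-32408 + \frac{1}{-139 + \left(2 \cdot 2\right)^{2}}\right) = \left(\left(8 - 75\right) - 2841\right) \left(-32408 + \frac{1}{-139 + 4^{2}}\right) = \left(-67 - 2841\right) \left(-32408 + \frac{1}{-139 + 16}\right) = - 2908 \left(-32408 + \frac{1}{-123}\right) = - 2908 \left(-32408 - \frac{1}{123}\right) = \left(-2908\right) \left(- \frac{3986185}{123}\right) = \frac{11591825980}{123}$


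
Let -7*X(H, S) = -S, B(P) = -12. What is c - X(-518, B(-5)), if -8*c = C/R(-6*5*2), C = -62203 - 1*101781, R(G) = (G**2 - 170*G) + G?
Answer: 154183/48090 ≈ 3.2061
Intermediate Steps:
R(G) = G**2 - 169*G
C = -163984 (C = -62203 - 101781 = -163984)
X(H, S) = S/7 (X(H, S) = -(-1)*S/7 = S/7)
c = 10249/6870 (c = -(-20498)/((-6*5*2)*(-169 - 6*5*2)) = -(-20498)/((-30*2)*(-169 - 30*2)) = -(-20498)/((-60*(-169 - 60))) = -(-20498)/((-60*(-229))) = -(-20498)/13740 = -1/8*(-40996/3435) = 10249/6870 ≈ 1.4918)
c - X(-518, B(-5)) = 10249/6870 - (-12)/7 = 10249/6870 - 1*(-12/7) = 10249/6870 + 12/7 = 154183/48090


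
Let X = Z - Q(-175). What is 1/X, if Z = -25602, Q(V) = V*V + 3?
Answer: -1/56230 ≈ -1.7784e-5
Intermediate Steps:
Q(V) = 3 + V² (Q(V) = V² + 3 = 3 + V²)
X = -56230 (X = -25602 - (3 + (-175)²) = -25602 - (3 + 30625) = -25602 - 1*30628 = -25602 - 30628 = -56230)
1/X = 1/(-56230) = -1/56230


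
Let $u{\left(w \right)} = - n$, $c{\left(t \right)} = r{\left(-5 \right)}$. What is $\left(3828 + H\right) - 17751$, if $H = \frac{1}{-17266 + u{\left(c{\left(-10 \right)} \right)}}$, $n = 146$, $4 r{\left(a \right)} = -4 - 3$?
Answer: $- \frac{242427277}{17412} \approx -13923.0$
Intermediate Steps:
$r{\left(a \right)} = - \frac{7}{4}$ ($r{\left(a \right)} = \frac{-4 - 3}{4} = \frac{1}{4} \left(-7\right) = - \frac{7}{4}$)
$c{\left(t \right)} = - \frac{7}{4}$
$u{\left(w \right)} = -146$ ($u{\left(w \right)} = \left(-1\right) 146 = -146$)
$H = - \frac{1}{17412}$ ($H = \frac{1}{-17266 - 146} = \frac{1}{-17412} = - \frac{1}{17412} \approx -5.7432 \cdot 10^{-5}$)
$\left(3828 + H\right) - 17751 = \left(3828 - \frac{1}{17412}\right) - 17751 = \frac{66653135}{17412} - 17751 = - \frac{242427277}{17412}$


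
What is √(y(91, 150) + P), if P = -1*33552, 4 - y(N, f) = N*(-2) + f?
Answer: 42*I*√19 ≈ 183.07*I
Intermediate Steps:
y(N, f) = 4 - f + 2*N (y(N, f) = 4 - (N*(-2) + f) = 4 - (-2*N + f) = 4 - (f - 2*N) = 4 + (-f + 2*N) = 4 - f + 2*N)
P = -33552
√(y(91, 150) + P) = √((4 - 1*150 + 2*91) - 33552) = √((4 - 150 + 182) - 33552) = √(36 - 33552) = √(-33516) = 42*I*√19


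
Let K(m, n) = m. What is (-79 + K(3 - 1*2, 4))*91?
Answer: -7098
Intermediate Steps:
(-79 + K(3 - 1*2, 4))*91 = (-79 + (3 - 1*2))*91 = (-79 + (3 - 2))*91 = (-79 + 1)*91 = -78*91 = -7098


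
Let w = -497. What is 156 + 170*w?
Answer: -84334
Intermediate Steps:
156 + 170*w = 156 + 170*(-497) = 156 - 84490 = -84334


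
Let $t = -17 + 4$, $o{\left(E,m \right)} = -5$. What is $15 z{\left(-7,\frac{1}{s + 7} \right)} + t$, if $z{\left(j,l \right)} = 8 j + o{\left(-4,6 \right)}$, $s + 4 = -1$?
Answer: $-928$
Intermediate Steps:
$t = -13$
$s = -5$ ($s = -4 - 1 = -5$)
$z{\left(j,l \right)} = -5 + 8 j$ ($z{\left(j,l \right)} = 8 j - 5 = -5 + 8 j$)
$15 z{\left(-7,\frac{1}{s + 7} \right)} + t = 15 \left(-5 + 8 \left(-7\right)\right) - 13 = 15 \left(-5 - 56\right) - 13 = 15 \left(-61\right) - 13 = -915 - 13 = -928$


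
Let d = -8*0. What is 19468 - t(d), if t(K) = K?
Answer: 19468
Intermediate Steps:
d = 0
19468 - t(d) = 19468 - 1*0 = 19468 + 0 = 19468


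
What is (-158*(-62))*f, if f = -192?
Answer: -1880832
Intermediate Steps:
(-158*(-62))*f = -158*(-62)*(-192) = 9796*(-192) = -1880832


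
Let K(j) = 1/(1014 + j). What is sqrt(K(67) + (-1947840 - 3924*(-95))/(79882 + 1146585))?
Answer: I*sqrt(2255752297642206011)/1325810827 ≈ 1.1328*I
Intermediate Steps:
sqrt(K(67) + (-1947840 - 3924*(-95))/(79882 + 1146585)) = sqrt(1/(1014 + 67) + (-1947840 - 3924*(-95))/(79882 + 1146585)) = sqrt(1/1081 + (-1947840 + 372780)/1226467) = sqrt(1/1081 - 1575060*1/1226467) = sqrt(1/1081 - 1575060/1226467) = sqrt(-1701413393/1325810827) = I*sqrt(2255752297642206011)/1325810827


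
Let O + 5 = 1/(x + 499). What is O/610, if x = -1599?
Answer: -5501/671000 ≈ -0.0081982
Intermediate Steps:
O = -5501/1100 (O = -5 + 1/(-1599 + 499) = -5 + 1/(-1100) = -5 - 1/1100 = -5501/1100 ≈ -5.0009)
O/610 = -5501/1100/610 = -5501/1100*1/610 = -5501/671000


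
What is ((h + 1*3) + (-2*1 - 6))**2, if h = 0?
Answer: 25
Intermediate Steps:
((h + 1*3) + (-2*1 - 6))**2 = ((0 + 1*3) + (-2*1 - 6))**2 = ((0 + 3) + (-2 - 6))**2 = (3 - 8)**2 = (-5)**2 = 25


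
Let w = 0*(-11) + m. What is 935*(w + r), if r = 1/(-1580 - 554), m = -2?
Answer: -362865/194 ≈ -1870.4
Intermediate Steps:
r = -1/2134 (r = 1/(-2134) = -1/2134 ≈ -0.00046860)
w = -2 (w = 0*(-11) - 2 = 0 - 2 = -2)
935*(w + r) = 935*(-2 - 1/2134) = 935*(-4269/2134) = -362865/194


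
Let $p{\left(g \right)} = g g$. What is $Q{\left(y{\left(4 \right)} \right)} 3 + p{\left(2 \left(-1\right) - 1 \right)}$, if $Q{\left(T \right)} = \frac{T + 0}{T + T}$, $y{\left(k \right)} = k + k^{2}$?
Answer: $\frac{21}{2} \approx 10.5$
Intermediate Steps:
$p{\left(g \right)} = g^{2}$
$Q{\left(T \right)} = \frac{1}{2}$ ($Q{\left(T \right)} = \frac{T}{2 T} = T \frac{1}{2 T} = \frac{1}{2}$)
$Q{\left(y{\left(4 \right)} \right)} 3 + p{\left(2 \left(-1\right) - 1 \right)} = \frac{1}{2} \cdot 3 + \left(2 \left(-1\right) - 1\right)^{2} = \frac{3}{2} + \left(-2 - 1\right)^{2} = \frac{3}{2} + \left(-3\right)^{2} = \frac{3}{2} + 9 = \frac{21}{2}$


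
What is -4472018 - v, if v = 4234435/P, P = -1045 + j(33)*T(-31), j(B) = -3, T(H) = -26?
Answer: -4320206971/967 ≈ -4.4676e+6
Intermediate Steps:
P = -967 (P = -1045 - 3*(-26) = -1045 + 78 = -967)
v = -4234435/967 (v = 4234435/(-967) = 4234435*(-1/967) = -4234435/967 ≈ -4378.9)
-4472018 - v = -4472018 - 1*(-4234435/967) = -4472018 + 4234435/967 = -4320206971/967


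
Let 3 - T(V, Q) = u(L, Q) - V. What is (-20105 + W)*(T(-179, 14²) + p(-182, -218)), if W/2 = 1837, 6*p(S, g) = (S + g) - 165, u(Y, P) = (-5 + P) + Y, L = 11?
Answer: 15516341/2 ≈ 7.7582e+6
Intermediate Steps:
u(Y, P) = -5 + P + Y
p(S, g) = -55/2 + S/6 + g/6 (p(S, g) = ((S + g) - 165)/6 = (-165 + S + g)/6 = -55/2 + S/6 + g/6)
T(V, Q) = -3 + V - Q (T(V, Q) = 3 - ((-5 + Q + 11) - V) = 3 - ((6 + Q) - V) = 3 - (6 + Q - V) = 3 + (-6 + V - Q) = -3 + V - Q)
W = 3674 (W = 2*1837 = 3674)
(-20105 + W)*(T(-179, 14²) + p(-182, -218)) = (-20105 + 3674)*((-3 - 179 - 1*14²) + (-55/2 + (⅙)*(-182) + (⅙)*(-218))) = -16431*((-3 - 179 - 1*196) + (-55/2 - 91/3 - 109/3)) = -16431*((-3 - 179 - 196) - 565/6) = -16431*(-378 - 565/6) = -16431*(-2833/6) = 15516341/2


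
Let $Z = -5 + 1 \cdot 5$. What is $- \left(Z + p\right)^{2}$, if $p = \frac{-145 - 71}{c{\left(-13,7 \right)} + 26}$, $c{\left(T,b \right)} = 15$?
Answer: $- \frac{46656}{1681} \approx -27.755$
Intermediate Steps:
$p = - \frac{216}{41}$ ($p = \frac{-145 - 71}{15 + 26} = - \frac{216}{41} \approx -5.2683$)
$Z = 0$ ($Z = -5 + 5 = 0$)
$- \left(Z + p\right)^{2} = - \left(0 - \frac{216}{41}\right)^{2} = - \left(- \frac{216}{41}\right)^{2} = \left(-1\right) \frac{46656}{1681} = - \frac{46656}{1681}$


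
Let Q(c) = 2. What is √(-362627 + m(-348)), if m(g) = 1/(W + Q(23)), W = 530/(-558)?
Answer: 2*I*√7782770894/293 ≈ 602.18*I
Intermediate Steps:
W = -265/279 (W = 530*(-1/558) = -265/279 ≈ -0.94982)
m(g) = 279/293 (m(g) = 1/(-265/279 + 2) = 1/(293/279) = 279/293)
√(-362627 + m(-348)) = √(-362627 + 279/293) = √(-106249432/293) = 2*I*√7782770894/293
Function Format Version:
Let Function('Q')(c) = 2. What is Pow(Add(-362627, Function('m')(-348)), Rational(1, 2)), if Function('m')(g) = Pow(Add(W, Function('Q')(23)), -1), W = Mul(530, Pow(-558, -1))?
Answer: Mul(Rational(2, 293), I, Pow(7782770894, Rational(1, 2))) ≈ Mul(602.18, I)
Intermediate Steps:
W = Rational(-265, 279) (W = Mul(530, Rational(-1, 558)) = Rational(-265, 279) ≈ -0.94982)
Function('m')(g) = Rational(279, 293) (Function('m')(g) = Pow(Add(Rational(-265, 279), 2), -1) = Pow(Rational(293, 279), -1) = Rational(279, 293))
Pow(Add(-362627, Function('m')(-348)), Rational(1, 2)) = Pow(Add(-362627, Rational(279, 293)), Rational(1, 2)) = Pow(Rational(-106249432, 293), Rational(1, 2)) = Mul(Rational(2, 293), I, Pow(7782770894, Rational(1, 2)))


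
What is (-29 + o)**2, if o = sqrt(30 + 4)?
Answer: (29 - sqrt(34))**2 ≈ 536.80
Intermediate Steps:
o = sqrt(34) ≈ 5.8309
(-29 + o)**2 = (-29 + sqrt(34))**2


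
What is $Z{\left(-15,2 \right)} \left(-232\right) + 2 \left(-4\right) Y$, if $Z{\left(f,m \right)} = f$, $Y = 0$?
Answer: $3480$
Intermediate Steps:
$Z{\left(-15,2 \right)} \left(-232\right) + 2 \left(-4\right) Y = \left(-15\right) \left(-232\right) + 2 \left(-4\right) 0 = 3480 - 0 = 3480 + 0 = 3480$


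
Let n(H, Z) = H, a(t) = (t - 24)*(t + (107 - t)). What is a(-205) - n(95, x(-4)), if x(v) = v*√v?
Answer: -24598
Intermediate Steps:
x(v) = v^(3/2)
a(t) = -2568 + 107*t (a(t) = (-24 + t)*107 = -2568 + 107*t)
a(-205) - n(95, x(-4)) = (-2568 + 107*(-205)) - 1*95 = (-2568 - 21935) - 95 = -24503 - 95 = -24598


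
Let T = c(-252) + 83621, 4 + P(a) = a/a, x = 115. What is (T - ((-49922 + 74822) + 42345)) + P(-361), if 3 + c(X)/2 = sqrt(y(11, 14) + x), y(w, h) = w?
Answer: 16367 + 6*sqrt(14) ≈ 16389.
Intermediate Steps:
P(a) = -3 (P(a) = -4 + a/a = -4 + 1 = -3)
c(X) = -6 + 6*sqrt(14) (c(X) = -6 + 2*sqrt(11 + 115) = -6 + 2*sqrt(126) = -6 + 2*(3*sqrt(14)) = -6 + 6*sqrt(14))
T = 83615 + 6*sqrt(14) (T = (-6 + 6*sqrt(14)) + 83621 = 83615 + 6*sqrt(14) ≈ 83638.)
(T - ((-49922 + 74822) + 42345)) + P(-361) = ((83615 + 6*sqrt(14)) - ((-49922 + 74822) + 42345)) - 3 = ((83615 + 6*sqrt(14)) - (24900 + 42345)) - 3 = ((83615 + 6*sqrt(14)) - 1*67245) - 3 = ((83615 + 6*sqrt(14)) - 67245) - 3 = (16370 + 6*sqrt(14)) - 3 = 16367 + 6*sqrt(14)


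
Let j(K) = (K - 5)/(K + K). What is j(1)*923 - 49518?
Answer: -51364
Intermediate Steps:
j(K) = (-5 + K)/(2*K) (j(K) = (-5 + K)/((2*K)) = (-5 + K)*(1/(2*K)) = (-5 + K)/(2*K))
j(1)*923 - 49518 = ((½)*(-5 + 1)/1)*923 - 49518 = ((½)*1*(-4))*923 - 49518 = -2*923 - 49518 = -1846 - 49518 = -51364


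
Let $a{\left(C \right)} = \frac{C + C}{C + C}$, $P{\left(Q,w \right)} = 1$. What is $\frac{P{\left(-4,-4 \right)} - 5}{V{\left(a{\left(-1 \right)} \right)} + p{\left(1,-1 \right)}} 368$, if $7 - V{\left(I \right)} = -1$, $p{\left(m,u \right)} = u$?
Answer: $- \frac{1472}{7} \approx -210.29$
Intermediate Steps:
$a{\left(C \right)} = 1$ ($a{\left(C \right)} = \frac{2 C}{2 C} = 2 C \frac{1}{2 C} = 1$)
$V{\left(I \right)} = 8$ ($V{\left(I \right)} = 7 - -1 = 7 + 1 = 8$)
$\frac{P{\left(-4,-4 \right)} - 5}{V{\left(a{\left(-1 \right)} \right)} + p{\left(1,-1 \right)}} 368 = \frac{1 - 5}{8 - 1} \cdot 368 = - \frac{4}{7} \cdot 368 = \left(-4\right) \frac{1}{7} \cdot 368 = \left(- \frac{4}{7}\right) 368 = - \frac{1472}{7}$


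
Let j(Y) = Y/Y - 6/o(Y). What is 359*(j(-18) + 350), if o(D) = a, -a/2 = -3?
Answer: 125650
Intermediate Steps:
a = 6 (a = -2*(-3) = 6)
o(D) = 6
j(Y) = 0 (j(Y) = Y/Y - 6/6 = 1 - 6*1/6 = 1 - 1 = 0)
359*(j(-18) + 350) = 359*(0 + 350) = 359*350 = 125650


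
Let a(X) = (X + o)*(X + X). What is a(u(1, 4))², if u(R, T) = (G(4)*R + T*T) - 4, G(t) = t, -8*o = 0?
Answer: 262144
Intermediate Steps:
o = 0 (o = -⅛*0 = 0)
u(R, T) = -4 + T² + 4*R (u(R, T) = (4*R + T*T) - 4 = (4*R + T²) - 4 = (T² + 4*R) - 4 = -4 + T² + 4*R)
a(X) = 2*X² (a(X) = (X + 0)*(X + X) = X*(2*X) = 2*X²)
a(u(1, 4))² = (2*(-4 + 4² + 4*1)²)² = (2*(-4 + 16 + 4)²)² = (2*16²)² = (2*256)² = 512² = 262144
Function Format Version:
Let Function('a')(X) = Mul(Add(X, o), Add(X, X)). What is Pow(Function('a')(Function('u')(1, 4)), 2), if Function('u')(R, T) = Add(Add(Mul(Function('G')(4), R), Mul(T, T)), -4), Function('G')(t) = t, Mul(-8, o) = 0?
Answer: 262144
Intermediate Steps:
o = 0 (o = Mul(Rational(-1, 8), 0) = 0)
Function('u')(R, T) = Add(-4, Pow(T, 2), Mul(4, R)) (Function('u')(R, T) = Add(Add(Mul(4, R), Mul(T, T)), -4) = Add(Add(Mul(4, R), Pow(T, 2)), -4) = Add(Add(Pow(T, 2), Mul(4, R)), -4) = Add(-4, Pow(T, 2), Mul(4, R)))
Function('a')(X) = Mul(2, Pow(X, 2)) (Function('a')(X) = Mul(Add(X, 0), Add(X, X)) = Mul(X, Mul(2, X)) = Mul(2, Pow(X, 2)))
Pow(Function('a')(Function('u')(1, 4)), 2) = Pow(Mul(2, Pow(Add(-4, Pow(4, 2), Mul(4, 1)), 2)), 2) = Pow(Mul(2, Pow(Add(-4, 16, 4), 2)), 2) = Pow(Mul(2, Pow(16, 2)), 2) = Pow(Mul(2, 256), 2) = Pow(512, 2) = 262144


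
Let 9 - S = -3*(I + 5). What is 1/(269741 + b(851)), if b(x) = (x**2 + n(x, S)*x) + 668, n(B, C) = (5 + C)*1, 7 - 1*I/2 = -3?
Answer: 1/1070349 ≈ 9.3427e-7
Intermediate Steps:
I = 20 (I = 14 - 2*(-3) = 14 + 6 = 20)
S = 84 (S = 9 - (-3)*(20 + 5) = 9 - (-3)*25 = 9 - 1*(-75) = 9 + 75 = 84)
n(B, C) = 5 + C
b(x) = 668 + x**2 + 89*x (b(x) = (x**2 + (5 + 84)*x) + 668 = (x**2 + 89*x) + 668 = 668 + x**2 + 89*x)
1/(269741 + b(851)) = 1/(269741 + (668 + 851**2 + 89*851)) = 1/(269741 + (668 + 724201 + 75739)) = 1/(269741 + 800608) = 1/1070349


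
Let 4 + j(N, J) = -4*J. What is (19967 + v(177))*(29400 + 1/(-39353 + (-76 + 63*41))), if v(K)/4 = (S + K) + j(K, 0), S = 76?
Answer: 22708639300237/36846 ≈ 6.1631e+8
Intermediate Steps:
j(N, J) = -4 - 4*J
v(K) = 288 + 4*K (v(K) = 4*((76 + K) + (-4 - 4*0)) = 4*((76 + K) + (-4 + 0)) = 4*((76 + K) - 4) = 4*(72 + K) = 288 + 4*K)
(19967 + v(177))*(29400 + 1/(-39353 + (-76 + 63*41))) = (19967 + (288 + 4*177))*(29400 + 1/(-39353 + (-76 + 63*41))) = (19967 + (288 + 708))*(29400 + 1/(-39353 + (-76 + 2583))) = (19967 + 996)*(29400 + 1/(-39353 + 2507)) = 20963*(29400 + 1/(-36846)) = 20963*(29400 - 1/36846) = 20963*(1083272399/36846) = 22708639300237/36846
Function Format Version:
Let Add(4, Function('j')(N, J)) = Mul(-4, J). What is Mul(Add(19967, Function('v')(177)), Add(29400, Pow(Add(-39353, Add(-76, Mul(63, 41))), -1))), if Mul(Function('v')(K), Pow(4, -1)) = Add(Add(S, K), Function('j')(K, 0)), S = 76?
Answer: Rational(22708639300237, 36846) ≈ 6.1631e+8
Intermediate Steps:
Function('j')(N, J) = Add(-4, Mul(-4, J))
Function('v')(K) = Add(288, Mul(4, K)) (Function('v')(K) = Mul(4, Add(Add(76, K), Add(-4, Mul(-4, 0)))) = Mul(4, Add(Add(76, K), Add(-4, 0))) = Mul(4, Add(Add(76, K), -4)) = Mul(4, Add(72, K)) = Add(288, Mul(4, K)))
Mul(Add(19967, Function('v')(177)), Add(29400, Pow(Add(-39353, Add(-76, Mul(63, 41))), -1))) = Mul(Add(19967, Add(288, Mul(4, 177))), Add(29400, Pow(Add(-39353, Add(-76, Mul(63, 41))), -1))) = Mul(Add(19967, Add(288, 708)), Add(29400, Pow(Add(-39353, Add(-76, 2583)), -1))) = Mul(Add(19967, 996), Add(29400, Pow(Add(-39353, 2507), -1))) = Mul(20963, Add(29400, Pow(-36846, -1))) = Mul(20963, Add(29400, Rational(-1, 36846))) = Mul(20963, Rational(1083272399, 36846)) = Rational(22708639300237, 36846)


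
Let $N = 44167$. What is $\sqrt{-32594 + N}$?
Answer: $\sqrt{11573} \approx 107.58$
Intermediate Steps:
$\sqrt{-32594 + N} = \sqrt{-32594 + 44167} = \sqrt{11573}$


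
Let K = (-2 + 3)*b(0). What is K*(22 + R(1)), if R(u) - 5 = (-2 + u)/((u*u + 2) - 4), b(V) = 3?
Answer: 84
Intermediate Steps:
K = 3 (K = (-2 + 3)*3 = 1*3 = 3)
R(u) = 5 + (-2 + u)/(-2 + u²) (R(u) = 5 + (-2 + u)/((u*u + 2) - 4) = 5 + (-2 + u)/((u² + 2) - 4) = 5 + (-2 + u)/((2 + u²) - 4) = 5 + (-2 + u)/(-2 + u²))
K*(22 + R(1)) = 3*(22 + (-12 + 1 + 5*1²)/(-2 + 1²)) = 3*(22 + (-12 + 1 + 5*1)/(-2 + 1)) = 3*(22 + (-12 + 1 + 5)/(-1)) = 3*(22 - 1*(-6)) = 3*(22 + 6) = 3*28 = 84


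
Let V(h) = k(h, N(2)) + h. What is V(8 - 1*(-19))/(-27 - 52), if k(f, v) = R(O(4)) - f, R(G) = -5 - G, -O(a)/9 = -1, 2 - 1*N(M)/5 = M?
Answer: 14/79 ≈ 0.17722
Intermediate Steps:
N(M) = 10 - 5*M
O(a) = 9 (O(a) = -9*(-1) = 9)
k(f, v) = -14 - f (k(f, v) = (-5 - 1*9) - f = (-5 - 9) - f = -14 - f)
V(h) = -14 (V(h) = (-14 - h) + h = -14)
V(8 - 1*(-19))/(-27 - 52) = -14/(-27 - 52) = -14/(-79) = -14*(-1/79) = 14/79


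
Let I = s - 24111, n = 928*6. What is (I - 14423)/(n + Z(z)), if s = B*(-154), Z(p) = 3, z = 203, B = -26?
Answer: -11510/1857 ≈ -6.1982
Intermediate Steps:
n = 5568
s = 4004 (s = -26*(-154) = 4004)
I = -20107 (I = 4004 - 24111 = -20107)
(I - 14423)/(n + Z(z)) = (-20107 - 14423)/(5568 + 3) = -34530/5571 = -34530*1/5571 = -11510/1857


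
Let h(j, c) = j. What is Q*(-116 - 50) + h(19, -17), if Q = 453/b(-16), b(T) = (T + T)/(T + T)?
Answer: -75179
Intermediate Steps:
b(T) = 1 (b(T) = (2*T)/((2*T)) = (2*T)*(1/(2*T)) = 1)
Q = 453 (Q = 453/1 = 453*1 = 453)
Q*(-116 - 50) + h(19, -17) = 453*(-116 - 50) + 19 = 453*(-166) + 19 = -75198 + 19 = -75179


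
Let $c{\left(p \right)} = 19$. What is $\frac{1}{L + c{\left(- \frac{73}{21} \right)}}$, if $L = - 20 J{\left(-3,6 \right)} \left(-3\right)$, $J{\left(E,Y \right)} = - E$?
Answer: $\frac{1}{199} \approx 0.0050251$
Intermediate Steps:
$L = 180$ ($L = - 20 \left(\left(-1\right) \left(-3\right)\right) \left(-3\right) = \left(-20\right) 3 \left(-3\right) = \left(-60\right) \left(-3\right) = 180$)
$\frac{1}{L + c{\left(- \frac{73}{21} \right)}} = \frac{1}{180 + 19} = \frac{1}{199}$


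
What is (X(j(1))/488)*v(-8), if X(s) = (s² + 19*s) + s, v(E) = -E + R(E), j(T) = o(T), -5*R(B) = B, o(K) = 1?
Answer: 126/305 ≈ 0.41311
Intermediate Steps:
R(B) = -B/5
j(T) = 1
v(E) = -6*E/5 (v(E) = -E - E/5 = -6*E/5)
X(s) = s² + 20*s
(X(j(1))/488)*v(-8) = ((1*(20 + 1))/488)*(-6/5*(-8)) = ((1*21)*(1/488))*(48/5) = (21*(1/488))*(48/5) = (21/488)*(48/5) = 126/305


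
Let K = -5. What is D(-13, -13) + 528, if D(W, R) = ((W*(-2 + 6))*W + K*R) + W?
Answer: 1256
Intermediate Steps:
D(W, R) = W - 5*R + 4*W**2 (D(W, R) = ((W*(-2 + 6))*W - 5*R) + W = ((W*4)*W - 5*R) + W = ((4*W)*W - 5*R) + W = (4*W**2 - 5*R) + W = (-5*R + 4*W**2) + W = W - 5*R + 4*W**2)
D(-13, -13) + 528 = (-13 - 5*(-13) + 4*(-13)**2) + 528 = (-13 + 65 + 4*169) + 528 = (-13 + 65 + 676) + 528 = 728 + 528 = 1256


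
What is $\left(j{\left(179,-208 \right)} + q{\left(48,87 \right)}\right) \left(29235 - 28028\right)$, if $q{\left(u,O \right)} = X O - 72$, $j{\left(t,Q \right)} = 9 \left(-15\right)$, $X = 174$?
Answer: $18021717$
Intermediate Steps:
$j{\left(t,Q \right)} = -135$
$q{\left(u,O \right)} = -72 + 174 O$ ($q{\left(u,O \right)} = 174 O - 72 = -72 + 174 O$)
$\left(j{\left(179,-208 \right)} + q{\left(48,87 \right)}\right) \left(29235 - 28028\right) = \left(-135 + \left(-72 + 174 \cdot 87\right)\right) \left(29235 - 28028\right) = \left(-135 + \left(-72 + 15138\right)\right) 1207 = \left(-135 + 15066\right) 1207 = 14931 \cdot 1207 = 18021717$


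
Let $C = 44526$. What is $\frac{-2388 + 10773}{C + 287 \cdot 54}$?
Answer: $\frac{2795}{20008} \approx 0.13969$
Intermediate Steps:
$\frac{-2388 + 10773}{C + 287 \cdot 54} = \frac{-2388 + 10773}{44526 + 287 \cdot 54} = \frac{8385}{44526 + 15498} = \frac{8385}{60024} = 8385 \cdot \frac{1}{60024} = \frac{2795}{20008}$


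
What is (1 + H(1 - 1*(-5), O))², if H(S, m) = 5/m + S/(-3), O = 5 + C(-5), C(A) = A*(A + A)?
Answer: 100/121 ≈ 0.82645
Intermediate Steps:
C(A) = 2*A² (C(A) = A*(2*A) = 2*A²)
O = 55 (O = 5 + 2*(-5)² = 5 + 2*25 = 5 + 50 = 55)
H(S, m) = 5/m - S/3 (H(S, m) = 5/m + S*(-⅓) = 5/m - S/3)
(1 + H(1 - 1*(-5), O))² = (1 + (5/55 - (1 - 1*(-5))/3))² = (1 + (5*(1/55) - (1 + 5)/3))² = (1 + (1/11 - ⅓*6))² = (1 + (1/11 - 2))² = (1 - 21/11)² = (-10/11)² = 100/121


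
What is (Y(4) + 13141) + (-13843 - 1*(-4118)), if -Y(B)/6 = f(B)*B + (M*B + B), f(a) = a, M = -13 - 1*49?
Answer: 4784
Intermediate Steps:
M = -62 (M = -13 - 49 = -62)
Y(B) = -6*B**2 + 366*B (Y(B) = -6*(B*B + (-62*B + B)) = -6*(B**2 - 61*B) = -6*B**2 + 366*B)
(Y(4) + 13141) + (-13843 - 1*(-4118)) = (6*4*(61 - 1*4) + 13141) + (-13843 - 1*(-4118)) = (6*4*(61 - 4) + 13141) + (-13843 + 4118) = (6*4*57 + 13141) - 9725 = (1368 + 13141) - 9725 = 14509 - 9725 = 4784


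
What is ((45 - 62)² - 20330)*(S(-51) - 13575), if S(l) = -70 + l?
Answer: 274481536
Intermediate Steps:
((45 - 62)² - 20330)*(S(-51) - 13575) = ((45 - 62)² - 20330)*((-70 - 51) - 13575) = ((-17)² - 20330)*(-121 - 13575) = (289 - 20330)*(-13696) = -20041*(-13696) = 274481536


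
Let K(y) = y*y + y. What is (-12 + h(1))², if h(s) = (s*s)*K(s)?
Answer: 100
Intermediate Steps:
K(y) = y + y² (K(y) = y² + y = y + y²)
h(s) = s³*(1 + s) (h(s) = (s*s)*(s*(1 + s)) = s²*(s*(1 + s)) = s³*(1 + s))
(-12 + h(1))² = (-12 + 1³*(1 + 1))² = (-12 + 1*2)² = (-12 + 2)² = (-10)² = 100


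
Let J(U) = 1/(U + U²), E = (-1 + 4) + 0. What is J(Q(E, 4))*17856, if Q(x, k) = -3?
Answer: 2976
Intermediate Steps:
E = 3 (E = 3 + 0 = 3)
J(Q(E, 4))*17856 = (1/((-3)*(1 - 3)))*17856 = -⅓/(-2)*17856 = -⅓*(-½)*17856 = (⅙)*17856 = 2976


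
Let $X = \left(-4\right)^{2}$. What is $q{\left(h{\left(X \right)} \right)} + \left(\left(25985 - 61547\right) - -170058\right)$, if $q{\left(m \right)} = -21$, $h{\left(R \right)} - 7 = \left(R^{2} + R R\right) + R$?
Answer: $134475$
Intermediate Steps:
$X = 16$
$h{\left(R \right)} = 7 + R + 2 R^{2}$ ($h{\left(R \right)} = 7 + \left(\left(R^{2} + R R\right) + R\right) = 7 + \left(\left(R^{2} + R^{2}\right) + R\right) = 7 + \left(2 R^{2} + R\right) = 7 + \left(R + 2 R^{2}\right) = 7 + R + 2 R^{2}$)
$q{\left(h{\left(X \right)} \right)} + \left(\left(25985 - 61547\right) - -170058\right) = -21 + \left(\left(25985 - 61547\right) - -170058\right) = -21 + \left(\left(25985 - 61547\right) + 170058\right) = -21 + \left(-35562 + 170058\right) = -21 + 134496 = 134475$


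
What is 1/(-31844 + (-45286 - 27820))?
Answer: -1/104950 ≈ -9.5283e-6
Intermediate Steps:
1/(-31844 + (-45286 - 27820)) = 1/(-31844 - 73106) = 1/(-104950) = -1/104950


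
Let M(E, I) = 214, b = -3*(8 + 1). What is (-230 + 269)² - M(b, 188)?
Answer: 1307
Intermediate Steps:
b = -27 (b = -3*9 = -27)
(-230 + 269)² - M(b, 188) = (-230 + 269)² - 1*214 = 39² - 214 = 1521 - 214 = 1307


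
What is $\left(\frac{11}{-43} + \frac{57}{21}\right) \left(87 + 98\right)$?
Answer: $\frac{136900}{301} \approx 454.82$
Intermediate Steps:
$\left(\frac{11}{-43} + \frac{57}{21}\right) \left(87 + 98\right) = \left(11 \left(- \frac{1}{43}\right) + 57 \cdot \frac{1}{21}\right) 185 = \left(- \frac{11}{43} + \frac{19}{7}\right) 185 = \frac{740}{301} \cdot 185 = \frac{136900}{301}$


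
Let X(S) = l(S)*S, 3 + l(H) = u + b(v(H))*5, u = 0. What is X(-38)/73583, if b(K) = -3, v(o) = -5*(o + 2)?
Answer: 684/73583 ≈ 0.0092956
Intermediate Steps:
v(o) = -10 - 5*o (v(o) = -5*(2 + o) = -10 - 5*o)
l(H) = -18 (l(H) = -3 + (0 - 3*5) = -3 + (0 - 15) = -3 - 15 = -18)
X(S) = -18*S
X(-38)/73583 = -18*(-38)/73583 = 684*(1/73583) = 684/73583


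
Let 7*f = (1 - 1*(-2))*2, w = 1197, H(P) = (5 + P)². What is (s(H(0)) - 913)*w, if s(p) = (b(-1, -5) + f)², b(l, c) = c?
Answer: -7506216/7 ≈ -1.0723e+6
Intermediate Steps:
f = 6/7 (f = ((1 - 1*(-2))*2)/7 = ((1 + 2)*2)/7 = (3*2)/7 = (⅐)*6 = 6/7 ≈ 0.85714)
s(p) = 841/49 (s(p) = (-5 + 6/7)² = (-29/7)² = 841/49)
(s(H(0)) - 913)*w = (841/49 - 913)*1197 = -43896/49*1197 = -7506216/7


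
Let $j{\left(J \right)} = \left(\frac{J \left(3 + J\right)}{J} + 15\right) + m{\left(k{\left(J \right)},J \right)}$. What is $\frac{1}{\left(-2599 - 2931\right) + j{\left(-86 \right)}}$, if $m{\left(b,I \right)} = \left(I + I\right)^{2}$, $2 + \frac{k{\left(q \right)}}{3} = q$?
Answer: $\frac{1}{23986} \approx 4.1691 \cdot 10^{-5}$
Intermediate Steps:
$k{\left(q \right)} = -6 + 3 q$
$m{\left(b,I \right)} = 4 I^{2}$ ($m{\left(b,I \right)} = \left(2 I\right)^{2} = 4 I^{2}$)
$j{\left(J \right)} = 18 + J + 4 J^{2}$ ($j{\left(J \right)} = \left(\frac{J \left(3 + J\right)}{J} + 15\right) + 4 J^{2} = \left(\left(3 + J\right) + 15\right) + 4 J^{2} = \left(18 + J\right) + 4 J^{2} = 18 + J + 4 J^{2}$)
$\frac{1}{\left(-2599 - 2931\right) + j{\left(-86 \right)}} = \frac{1}{\left(-2599 - 2931\right) + \left(18 - 86 + 4 \left(-86\right)^{2}\right)} = \frac{1}{-5530 + \left(18 - 86 + 4 \cdot 7396\right)} = \frac{1}{-5530 + \left(18 - 86 + 29584\right)} = \frac{1}{-5530 + 29516} = \frac{1}{23986}$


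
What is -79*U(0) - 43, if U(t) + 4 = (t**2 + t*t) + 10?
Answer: -517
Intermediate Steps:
U(t) = 6 + 2*t**2 (U(t) = -4 + ((t**2 + t*t) + 10) = -4 + ((t**2 + t**2) + 10) = -4 + (2*t**2 + 10) = -4 + (10 + 2*t**2) = 6 + 2*t**2)
-79*U(0) - 43 = -79*(6 + 2*0**2) - 43 = -79*(6 + 2*0) - 43 = -79*(6 + 0) - 43 = -79*6 - 43 = -474 - 43 = -517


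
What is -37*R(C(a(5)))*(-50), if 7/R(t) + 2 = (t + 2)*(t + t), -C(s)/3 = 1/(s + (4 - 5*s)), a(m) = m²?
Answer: -947200/137 ≈ -6913.9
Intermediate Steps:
C(s) = -3/(4 - 4*s) (C(s) = -3/(s + (4 - 5*s)) = -3/(4 - 4*s))
R(t) = 7/(-2 + 2*t*(2 + t)) (R(t) = 7/(-2 + (t + 2)*(t + t)) = 7/(-2 + (2 + t)*(2*t)) = 7/(-2 + 2*t*(2 + t)))
-37*R(C(a(5)))*(-50) = -259/(2*(-1 + (3/(4*(-1 + 5²)))² + 2*(3/(4*(-1 + 5²)))))*(-50) = -259/(2*(-1 + (3/(4*(-1 + 25)))² + 2*(3/(4*(-1 + 25)))))*(-50) = -259/(2*(-1 + ((¾)/24)² + 2*((¾)/24)))*(-50) = -259/(2*(-1 + ((¾)*(1/24))² + 2*((¾)*(1/24))))*(-50) = -259/(2*(-1 + (1/32)² + 2*(1/32)))*(-50) = -259/(2*(-1 + 1/1024 + 1/16))*(-50) = -259/(2*(-959/1024))*(-50) = -259*(-1024)/(2*959)*(-50) = -37*(-512/137)*(-50) = (18944/137)*(-50) = -947200/137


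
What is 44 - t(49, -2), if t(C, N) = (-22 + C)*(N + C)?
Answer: -1225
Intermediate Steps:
t(C, N) = (-22 + C)*(C + N)
44 - t(49, -2) = 44 - (49² - 22*49 - 22*(-2) + 49*(-2)) = 44 - (2401 - 1078 + 44 - 98) = 44 - 1*1269 = 44 - 1269 = -1225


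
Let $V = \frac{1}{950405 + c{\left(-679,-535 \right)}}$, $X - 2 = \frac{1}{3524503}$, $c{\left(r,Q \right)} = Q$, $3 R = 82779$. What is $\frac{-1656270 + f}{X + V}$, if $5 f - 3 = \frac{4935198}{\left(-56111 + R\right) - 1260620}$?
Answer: $- \frac{3574066671430737853466724}{4315804430838136417} \approx -8.2813 \cdot 10^{5}$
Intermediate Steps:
$R = 27593$ ($R = \frac{1}{3} \cdot 82779 = 27593$)
$X = \frac{7049007}{3524503}$ ($X = 2 + \frac{1}{3524503} = \frac{7049007}{3524503} \approx 2.0$)
$f = - \frac{533892}{3222845}$ ($f = \frac{3}{5} + \frac{4935198 \frac{1}{\left(-56111 + 27593\right) - 1260620}}{5} = \frac{3}{5} + \frac{4935198 \frac{1}{-28518 - 1260620}}{5} = \frac{3}{5} + \frac{4935198 \frac{1}{-1289138}}{5} = \frac{3}{5} + \frac{4935198 \left(- \frac{1}{1289138}\right)}{5} = \frac{3}{5} + \frac{1}{5} \left(- \frac{2467599}{644569}\right) = \frac{3}{5} - \frac{2467599}{3222845} = - \frac{533892}{3222845} \approx -0.16566$)
$V = \frac{1}{949870}$ ($V = \frac{1}{950405 - 535} = \frac{1}{949870} \approx 1.0528 \cdot 10^{-6}$)
$\frac{-1656270 + f}{X + V} = \frac{-1656270 - \frac{533892}{3222845}}{\frac{7049007}{3524503} + \frac{1}{949870}} = - \frac{5337902022042}{3222845 \cdot \frac{6695643803593}{3347819664610}} = \left(- \frac{5337902022042}{3222845}\right) \frac{3347819664610}{6695643803593} = - \frac{3574066671430737853466724}{4315804430838136417}$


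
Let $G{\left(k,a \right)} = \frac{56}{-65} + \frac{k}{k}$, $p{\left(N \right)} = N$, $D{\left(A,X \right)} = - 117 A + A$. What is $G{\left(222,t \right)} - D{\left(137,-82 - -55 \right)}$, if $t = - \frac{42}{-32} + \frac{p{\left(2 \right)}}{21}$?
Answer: $\frac{1032989}{65} \approx 15892.0$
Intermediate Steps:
$D{\left(A,X \right)} = - 116 A$
$t = \frac{473}{336}$ ($t = - \frac{42}{-32} + \frac{2}{21} = \left(-42\right) \left(- \frac{1}{32}\right) + 2 \cdot \frac{1}{21} = \frac{21}{16} + \frac{2}{21} = \frac{473}{336} \approx 1.4077$)
$G{\left(k,a \right)} = \frac{9}{65}$ ($G{\left(k,a \right)} = 56 \left(- \frac{1}{65}\right) + 1 = - \frac{56}{65} + 1 = \frac{9}{65}$)
$G{\left(222,t \right)} - D{\left(137,-82 - -55 \right)} = \frac{9}{65} - \left(-116\right) 137 = \frac{9}{65} - -15892 = \frac{9}{65} + 15892 = \frac{1032989}{65}$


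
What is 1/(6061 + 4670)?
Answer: 1/10731 ≈ 9.3188e-5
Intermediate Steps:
1/(6061 + 4670) = 1/10731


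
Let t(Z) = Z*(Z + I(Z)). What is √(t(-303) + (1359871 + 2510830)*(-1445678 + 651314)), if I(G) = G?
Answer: I*√3074745345546 ≈ 1.7535e+6*I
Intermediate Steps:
t(Z) = 2*Z² (t(Z) = Z*(Z + Z) = Z*(2*Z) = 2*Z²)
√(t(-303) + (1359871 + 2510830)*(-1445678 + 651314)) = √(2*(-303)² + (1359871 + 2510830)*(-1445678 + 651314)) = √(2*91809 + 3870701*(-794364)) = √(183618 - 3074745529164) = √(-3074745345546) = I*√3074745345546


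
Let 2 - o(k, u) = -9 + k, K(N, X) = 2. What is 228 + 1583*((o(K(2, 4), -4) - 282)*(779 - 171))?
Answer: -262752444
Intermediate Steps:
o(k, u) = 11 - k (o(k, u) = 2 - (-9 + k) = 2 + (9 - k) = 11 - k)
228 + 1583*((o(K(2, 4), -4) - 282)*(779 - 171)) = 228 + 1583*(((11 - 1*2) - 282)*(779 - 171)) = 228 + 1583*(((11 - 2) - 282)*608) = 228 + 1583*((9 - 282)*608) = 228 + 1583*(-273*608) = 228 + 1583*(-165984) = 228 - 262752672 = -262752444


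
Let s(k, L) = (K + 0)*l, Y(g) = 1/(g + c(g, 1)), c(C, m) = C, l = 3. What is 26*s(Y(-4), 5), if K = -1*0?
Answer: 0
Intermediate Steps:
K = 0
Y(g) = 1/(2*g) (Y(g) = 1/(g + g) = 1/(2*g))
s(k, L) = 0 (s(k, L) = (0 + 0)*3 = 0*3 = 0)
26*s(Y(-4), 5) = 26*0 = 0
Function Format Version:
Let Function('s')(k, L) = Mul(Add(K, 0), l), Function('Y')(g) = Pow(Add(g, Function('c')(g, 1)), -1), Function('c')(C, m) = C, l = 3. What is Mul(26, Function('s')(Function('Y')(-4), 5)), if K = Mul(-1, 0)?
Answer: 0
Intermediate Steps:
K = 0
Function('Y')(g) = Mul(Rational(1, 2), Pow(g, -1)) (Function('Y')(g) = Pow(Add(g, g), -1) = Pow(Mul(2, g), -1) = Mul(Rational(1, 2), Pow(g, -1)))
Function('s')(k, L) = 0 (Function('s')(k, L) = Mul(Add(0, 0), 3) = Mul(0, 3) = 0)
Mul(26, Function('s')(Function('Y')(-4), 5)) = Mul(26, 0) = 0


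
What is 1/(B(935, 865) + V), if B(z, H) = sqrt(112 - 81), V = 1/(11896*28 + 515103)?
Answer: -848191/22302267146910 + 719427972481*sqrt(31)/22302267146910 ≈ 0.17961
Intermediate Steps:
V = 1/848191 (V = 1/(333088 + 515103) = 1/848191 ≈ 1.1790e-6)
B(z, H) = sqrt(31)
1/(B(935, 865) + V) = 1/(sqrt(31) + 1/848191) = 1/(1/848191 + sqrt(31))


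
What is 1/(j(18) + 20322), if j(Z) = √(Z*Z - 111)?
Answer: 6774/137661157 - √213/412983471 ≈ 4.9172e-5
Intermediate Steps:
j(Z) = √(-111 + Z²) (j(Z) = √(Z² - 111) = √(-111 + Z²))
1/(j(18) + 20322) = 1/(√(-111 + 18²) + 20322) = 1/(√(-111 + 324) + 20322) = 1/(√213 + 20322) = 1/(20322 + √213)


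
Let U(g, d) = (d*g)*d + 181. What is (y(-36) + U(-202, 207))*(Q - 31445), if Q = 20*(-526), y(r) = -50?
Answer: 363222476155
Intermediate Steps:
U(g, d) = 181 + g*d² (U(g, d) = g*d² + 181 = 181 + g*d²)
Q = -10520
(y(-36) + U(-202, 207))*(Q - 31445) = (-50 + (181 - 202*207²))*(-10520 - 31445) = (-50 + (181 - 202*42849))*(-41965) = (-50 + (181 - 8655498))*(-41965) = (-50 - 8655317)*(-41965) = -8655367*(-41965) = 363222476155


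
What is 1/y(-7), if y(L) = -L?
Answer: ⅐ ≈ 0.14286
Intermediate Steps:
1/y(-7) = 1/(-1*(-7)) = 1/7 = ⅐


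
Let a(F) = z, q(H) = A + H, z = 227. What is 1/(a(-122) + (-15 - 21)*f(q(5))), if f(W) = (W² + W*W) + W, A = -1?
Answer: -1/1069 ≈ -0.00093545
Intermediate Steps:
q(H) = -1 + H
f(W) = W + 2*W² (f(W) = (W² + W²) + W = 2*W² + W = W + 2*W²)
a(F) = 227
1/(a(-122) + (-15 - 21)*f(q(5))) = 1/(227 + (-15 - 21)*((-1 + 5)*(1 + 2*(-1 + 5)))) = 1/(227 - 144*(1 + 2*4)) = 1/(227 - 144*(1 + 8)) = 1/(227 - 144*9) = 1/(227 - 36*36) = 1/(227 - 1296) = 1/(-1069) = -1/1069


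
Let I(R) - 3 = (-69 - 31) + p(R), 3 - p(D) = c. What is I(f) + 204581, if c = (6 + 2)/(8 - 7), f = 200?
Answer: 204479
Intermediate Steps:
c = 8 (c = 8/1 = 8*1 = 8)
p(D) = -5 (p(D) = 3 - 1*8 = 3 - 8 = -5)
I(R) = -102 (I(R) = 3 + ((-69 - 31) - 5) = 3 + (-100 - 5) = 3 - 105 = -102)
I(f) + 204581 = -102 + 204581 = 204479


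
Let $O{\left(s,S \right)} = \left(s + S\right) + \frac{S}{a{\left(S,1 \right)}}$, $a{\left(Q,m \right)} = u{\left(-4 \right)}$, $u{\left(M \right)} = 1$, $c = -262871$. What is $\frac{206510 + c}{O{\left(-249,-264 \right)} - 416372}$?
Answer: $\frac{56361}{417149} \approx 0.13511$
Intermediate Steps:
$a{\left(Q,m \right)} = 1$
$O{\left(s,S \right)} = s + 2 S$ ($O{\left(s,S \right)} = \left(s + S\right) + \frac{S}{1} = \left(S + s\right) + S 1 = \left(S + s\right) + S = s + 2 S$)
$\frac{206510 + c}{O{\left(-249,-264 \right)} - 416372} = \frac{206510 - 262871}{\left(-249 + 2 \left(-264\right)\right) - 416372} = - \frac{56361}{\left(-249 - 528\right) - 416372} = - \frac{56361}{-777 - 416372} = - \frac{56361}{-417149} = \left(-56361\right) \left(- \frac{1}{417149}\right) = \frac{56361}{417149}$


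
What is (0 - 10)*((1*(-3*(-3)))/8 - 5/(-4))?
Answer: -95/4 ≈ -23.750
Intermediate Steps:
(0 - 10)*((1*(-3*(-3)))/8 - 5/(-4)) = -10*((1*9)*(⅛) - 5*(-¼)) = -10*(9*(⅛) + 5/4) = -10*(9/8 + 5/4) = -10*19/8 = -95/4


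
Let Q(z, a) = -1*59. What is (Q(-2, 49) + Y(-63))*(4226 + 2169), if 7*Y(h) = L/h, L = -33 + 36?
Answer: -55470230/147 ≈ -3.7735e+5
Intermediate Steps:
Q(z, a) = -59
L = 3
Y(h) = 3/(7*h) (Y(h) = (3/h)/7 = 3/(7*h))
(Q(-2, 49) + Y(-63))*(4226 + 2169) = (-59 + (3/7)/(-63))*(4226 + 2169) = (-59 + (3/7)*(-1/63))*6395 = (-59 - 1/147)*6395 = -8674/147*6395 = -55470230/147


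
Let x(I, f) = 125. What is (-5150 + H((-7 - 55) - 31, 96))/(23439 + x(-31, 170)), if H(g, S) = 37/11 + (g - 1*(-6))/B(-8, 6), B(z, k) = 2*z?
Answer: -904851/4147264 ≈ -0.21818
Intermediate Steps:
H(g, S) = 263/88 - g/16 (H(g, S) = 37/11 + (g - 1*(-6))/((2*(-8))) = 37*(1/11) + (g + 6)/(-16) = 37/11 + (6 + g)*(-1/16) = 37/11 + (-3/8 - g/16) = 263/88 - g/16)
(-5150 + H((-7 - 55) - 31, 96))/(23439 + x(-31, 170)) = (-5150 + (263/88 - ((-7 - 55) - 31)/16))/(23439 + 125) = (-5150 + (263/88 - (-62 - 31)/16))/23564 = (-5150 + (263/88 - 1/16*(-93)))*(1/23564) = (-5150 + (263/88 + 93/16))*(1/23564) = (-5150 + 1549/176)*(1/23564) = -904851/176*1/23564 = -904851/4147264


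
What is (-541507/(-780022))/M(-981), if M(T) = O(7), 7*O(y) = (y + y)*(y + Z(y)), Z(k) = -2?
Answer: 541507/7800220 ≈ 0.069422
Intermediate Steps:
O(y) = 2*y*(-2 + y)/7 (O(y) = ((y + y)*(y - 2))/7 = ((2*y)*(-2 + y))/7 = (2*y*(-2 + y))/7 = 2*y*(-2 + y)/7)
M(T) = 10 (M(T) = (2/7)*7*(-2 + 7) = (2/7)*7*5 = 10)
(-541507/(-780022))/M(-981) = -541507/(-780022)/10 = -541507*(-1/780022)*(⅒) = (541507/780022)*(⅒) = 541507/7800220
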